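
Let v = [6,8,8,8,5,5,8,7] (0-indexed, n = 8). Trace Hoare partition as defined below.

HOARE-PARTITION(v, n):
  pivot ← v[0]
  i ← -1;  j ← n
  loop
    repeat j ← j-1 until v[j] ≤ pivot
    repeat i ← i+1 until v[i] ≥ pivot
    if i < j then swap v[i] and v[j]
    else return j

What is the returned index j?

pivot=6
j stops at 5 (5), i stops at 0 (6); swap ⇒ [5,8,8,8,5,6,8,7]
j stops at 4 (5), i stops at 1 (8); swap ⇒ [5,5,8,8,8,6,8,7]
j stops at 1, i stops at 2; i≥j ⇒ return 1. v=[5,5,8,8,8,6,8,7]

1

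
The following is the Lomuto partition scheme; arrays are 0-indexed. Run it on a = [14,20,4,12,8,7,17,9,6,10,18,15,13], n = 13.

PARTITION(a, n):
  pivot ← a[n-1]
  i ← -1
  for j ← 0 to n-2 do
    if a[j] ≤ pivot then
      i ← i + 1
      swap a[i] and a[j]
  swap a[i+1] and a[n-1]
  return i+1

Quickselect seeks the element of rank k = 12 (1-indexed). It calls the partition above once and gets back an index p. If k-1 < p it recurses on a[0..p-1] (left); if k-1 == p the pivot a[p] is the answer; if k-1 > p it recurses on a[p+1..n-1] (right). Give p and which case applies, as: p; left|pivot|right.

pivot = a[12] = 13; i = -1
j=0: a[0]=14 > 13 → no swap
j=1: a[1]=20 > 13 → no swap
j=2: a[2]=4 ≤ 13 → i=0, swap a[0],a[2] → [4,20,14,12,8,7,17,9,6,10,18,15,13]
j=3: a[3]=12 ≤ 13 → i=1, swap a[1],a[3] → [4,12,14,20,8,7,17,9,6,10,18,15,13]
j=4: a[4]=8 ≤ 13 → i=2, swap a[2],a[4] → [4,12,8,20,14,7,17,9,6,10,18,15,13]
j=5: a[5]=7 ≤ 13 → i=3, swap a[3],a[5] → [4,12,8,7,14,20,17,9,6,10,18,15,13]
j=6: a[6]=17 > 13 → no swap
j=7: a[7]=9 ≤ 13 → i=4, swap a[4],a[7] → [4,12,8,7,9,20,17,14,6,10,18,15,13]
j=8: a[8]=6 ≤ 13 → i=5, swap a[5],a[8] → [4,12,8,7,9,6,17,14,20,10,18,15,13]
j=9: a[9]=10 ≤ 13 → i=6, swap a[6],a[9] → [4,12,8,7,9,6,10,14,20,17,18,15,13]
j=10: a[10]=18 > 13 → no swap
j=11: a[11]=15 > 13 → no swap
final swap a[7],a[12] → [4,12,8,7,9,6,10,13,20,17,18,15,14]; return 7
p = 7; k-1 = 11 > 7 ⇒ right

7; right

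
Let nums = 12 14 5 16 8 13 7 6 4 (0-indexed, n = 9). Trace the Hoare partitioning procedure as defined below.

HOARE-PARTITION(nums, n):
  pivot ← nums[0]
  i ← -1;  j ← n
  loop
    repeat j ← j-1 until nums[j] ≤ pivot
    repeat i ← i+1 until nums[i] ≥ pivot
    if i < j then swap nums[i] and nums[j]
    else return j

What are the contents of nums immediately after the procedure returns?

pivot = nums[0] = 12; i = -1, j = 9
j→8 (nums[8]=4≤12), i→0 (nums[0]=12≥12); i<j, swap → 4 14 5 16 8 13 7 6 12
j→7 (nums[7]=6≤12), i→1 (nums[1]=14≥12); i<j, swap → 4 6 5 16 8 13 7 14 12
j→6 (nums[6]=7≤12), i→3 (nums[3]=16≥12); i<j, swap → 4 6 5 7 8 13 16 14 12
j→4, i→5; i≥j, return j=4. nums = 4 6 5 7 8 13 16 14 12

4 6 5 7 8 13 16 14 12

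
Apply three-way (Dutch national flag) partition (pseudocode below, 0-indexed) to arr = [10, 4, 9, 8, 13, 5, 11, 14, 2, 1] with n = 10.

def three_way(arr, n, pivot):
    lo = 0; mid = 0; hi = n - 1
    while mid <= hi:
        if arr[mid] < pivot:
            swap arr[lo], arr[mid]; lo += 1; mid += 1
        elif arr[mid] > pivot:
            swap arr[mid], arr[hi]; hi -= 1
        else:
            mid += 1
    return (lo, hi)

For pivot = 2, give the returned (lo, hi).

lo=0 mid=0 hi=9
10>2: swap(0,9), hi=8 ⇒ [1, 4, 9, 8, 13, 5, 11, 14, 2, 10]
1<2: swap(0,0), lo=1 mid=1 ⇒ [1, 4, 9, 8, 13, 5, 11, 14, 2, 10]
4>2: swap(1,8), hi=7 ⇒ [1, 2, 9, 8, 13, 5, 11, 14, 4, 10]
2=2: mid=2
9>2: swap(2,7), hi=6 ⇒ [1, 2, 14, 8, 13, 5, 11, 9, 4, 10]
14>2: swap(2,6), hi=5 ⇒ [1, 2, 11, 8, 13, 5, 14, 9, 4, 10]
11>2: swap(2,5), hi=4 ⇒ [1, 2, 5, 8, 13, 11, 14, 9, 4, 10]
5>2: swap(2,4), hi=3 ⇒ [1, 2, 13, 8, 5, 11, 14, 9, 4, 10]
13>2: swap(2,3), hi=2 ⇒ [1, 2, 8, 13, 5, 11, 14, 9, 4, 10]
8>2: swap(2,2), hi=1 ⇒ [1, 2, 8, 13, 5, 11, 14, 9, 4, 10]
done. lo=1 hi=1; arr=[1, 2, 8, 13, 5, 11, 14, 9, 4, 10]

(1, 1)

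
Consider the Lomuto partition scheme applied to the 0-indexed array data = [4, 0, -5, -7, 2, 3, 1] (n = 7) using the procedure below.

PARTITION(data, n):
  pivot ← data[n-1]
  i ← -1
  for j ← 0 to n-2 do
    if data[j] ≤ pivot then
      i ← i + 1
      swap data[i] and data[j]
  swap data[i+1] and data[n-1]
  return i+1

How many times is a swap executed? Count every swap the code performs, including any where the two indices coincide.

pivot = data[6] = 1; i = -1
j=0: data[0]=4 > 1 → no swap
j=1: data[1]=0 ≤ 1 → i=0, swap data[0],data[1] → [0, 4, -5, -7, 2, 3, 1]
j=2: data[2]=-5 ≤ 1 → i=1, swap data[1],data[2] → [0, -5, 4, -7, 2, 3, 1]
j=3: data[3]=-7 ≤ 1 → i=2, swap data[2],data[3] → [0, -5, -7, 4, 2, 3, 1]
j=4: data[4]=2 > 1 → no swap
j=5: data[5]=3 > 1 → no swap
final swap data[3],data[6] → [0, -5, -7, 1, 2, 3, 4]; return 3

4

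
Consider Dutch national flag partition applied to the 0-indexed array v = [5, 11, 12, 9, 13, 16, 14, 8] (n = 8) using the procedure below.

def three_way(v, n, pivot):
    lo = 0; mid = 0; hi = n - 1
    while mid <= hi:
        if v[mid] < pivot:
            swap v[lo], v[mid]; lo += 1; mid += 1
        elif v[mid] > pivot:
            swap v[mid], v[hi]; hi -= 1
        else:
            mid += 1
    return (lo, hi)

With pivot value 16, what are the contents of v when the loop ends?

lo=0 mid=0 hi=7
5<16: swap(0,0), lo=1 mid=1 ⇒ [5, 11, 12, 9, 13, 16, 14, 8]
11<16: swap(1,1), lo=2 mid=2 ⇒ [5, 11, 12, 9, 13, 16, 14, 8]
12<16: swap(2,2), lo=3 mid=3 ⇒ [5, 11, 12, 9, 13, 16, 14, 8]
9<16: swap(3,3), lo=4 mid=4 ⇒ [5, 11, 12, 9, 13, 16, 14, 8]
13<16: swap(4,4), lo=5 mid=5 ⇒ [5, 11, 12, 9, 13, 16, 14, 8]
16=16: mid=6
14<16: swap(5,6), lo=6 mid=7 ⇒ [5, 11, 12, 9, 13, 14, 16, 8]
8<16: swap(6,7), lo=7 mid=8 ⇒ [5, 11, 12, 9, 13, 14, 8, 16]
done. lo=7 hi=7; v=[5, 11, 12, 9, 13, 14, 8, 16]

[5, 11, 12, 9, 13, 14, 8, 16]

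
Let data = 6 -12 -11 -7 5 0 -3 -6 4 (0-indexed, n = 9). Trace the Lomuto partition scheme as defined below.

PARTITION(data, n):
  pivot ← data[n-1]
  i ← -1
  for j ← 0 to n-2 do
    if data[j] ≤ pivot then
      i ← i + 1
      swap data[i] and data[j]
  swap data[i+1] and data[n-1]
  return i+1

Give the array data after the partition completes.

-12 -11 -7 0 -3 -6 4 6 5

pivot = data[8] = 4; i = -1
j=0: data[0]=6 > 4 → no swap
j=1: data[1]=-12 ≤ 4 → i=0, swap data[0],data[1] → -12 6 -11 -7 5 0 -3 -6 4
j=2: data[2]=-11 ≤ 4 → i=1, swap data[1],data[2] → -12 -11 6 -7 5 0 -3 -6 4
j=3: data[3]=-7 ≤ 4 → i=2, swap data[2],data[3] → -12 -11 -7 6 5 0 -3 -6 4
j=4: data[4]=5 > 4 → no swap
j=5: data[5]=0 ≤ 4 → i=3, swap data[3],data[5] → -12 -11 -7 0 5 6 -3 -6 4
j=6: data[6]=-3 ≤ 4 → i=4, swap data[4],data[6] → -12 -11 -7 0 -3 6 5 -6 4
j=7: data[7]=-6 ≤ 4 → i=5, swap data[5],data[7] → -12 -11 -7 0 -3 -6 5 6 4
final swap data[6],data[8] → -12 -11 -7 0 -3 -6 4 6 5; return 6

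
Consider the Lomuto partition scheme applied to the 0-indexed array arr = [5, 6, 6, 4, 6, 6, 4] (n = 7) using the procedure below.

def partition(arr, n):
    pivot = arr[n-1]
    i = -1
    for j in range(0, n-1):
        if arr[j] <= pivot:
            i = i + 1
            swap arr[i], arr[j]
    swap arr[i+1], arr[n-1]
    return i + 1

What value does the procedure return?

pivot = arr[6] = 4; i = -1
j=0: arr[0]=5 > 4 → no swap
j=1: arr[1]=6 > 4 → no swap
j=2: arr[2]=6 > 4 → no swap
j=3: arr[3]=4 ≤ 4 → i=0, swap arr[0],arr[3] → [4, 6, 6, 5, 6, 6, 4]
j=4: arr[4]=6 > 4 → no swap
j=5: arr[5]=6 > 4 → no swap
final swap arr[1],arr[6] → [4, 4, 6, 5, 6, 6, 6]; return 1

1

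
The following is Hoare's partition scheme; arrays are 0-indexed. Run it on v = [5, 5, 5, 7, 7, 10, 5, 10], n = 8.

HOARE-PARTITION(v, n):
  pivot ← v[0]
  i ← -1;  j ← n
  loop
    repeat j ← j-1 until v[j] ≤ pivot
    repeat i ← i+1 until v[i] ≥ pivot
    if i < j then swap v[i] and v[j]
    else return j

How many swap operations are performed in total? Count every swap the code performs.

2

pivot=5
j stops at 6 (5), i stops at 0 (5); swap ⇒ [5, 5, 5, 7, 7, 10, 5, 10]
j stops at 2 (5), i stops at 1 (5); swap ⇒ [5, 5, 5, 7, 7, 10, 5, 10]
j stops at 1, i stops at 2; i≥j ⇒ return 1. v=[5, 5, 5, 7, 7, 10, 5, 10]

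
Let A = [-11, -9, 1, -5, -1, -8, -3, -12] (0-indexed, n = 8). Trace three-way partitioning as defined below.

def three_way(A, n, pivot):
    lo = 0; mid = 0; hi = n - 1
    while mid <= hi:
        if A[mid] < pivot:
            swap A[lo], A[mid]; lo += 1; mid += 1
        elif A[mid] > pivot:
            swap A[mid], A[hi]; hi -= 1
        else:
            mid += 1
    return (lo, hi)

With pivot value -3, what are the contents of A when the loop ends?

pivot = -3; lo=0, mid=0, hi=7
A[mid]=-11<-3: swap A[0],A[0]; lo=1,mid=1 → [-11, -9, 1, -5, -1, -8, -3, -12]
A[mid]=-9<-3: swap A[1],A[1]; lo=2,mid=2 → [-11, -9, 1, -5, -1, -8, -3, -12]
A[mid]=1>-3: swap A[2],A[7]; hi=6 → [-11, -9, -12, -5, -1, -8, -3, 1]
A[mid]=-12<-3: swap A[2],A[2]; lo=3,mid=3 → [-11, -9, -12, -5, -1, -8, -3, 1]
A[mid]=-5<-3: swap A[3],A[3]; lo=4,mid=4 → [-11, -9, -12, -5, -1, -8, -3, 1]
A[mid]=-1>-3: swap A[4],A[6]; hi=5 → [-11, -9, -12, -5, -3, -8, -1, 1]
A[mid]=-3=-3: mid=5
A[mid]=-8<-3: swap A[4],A[5]; lo=5,mid=6 → [-11, -9, -12, -5, -8, -3, -1, 1]
end: lo=5, hi=5; A = [-11, -9, -12, -5, -8, -3, -1, 1]

[-11, -9, -12, -5, -8, -3, -1, 1]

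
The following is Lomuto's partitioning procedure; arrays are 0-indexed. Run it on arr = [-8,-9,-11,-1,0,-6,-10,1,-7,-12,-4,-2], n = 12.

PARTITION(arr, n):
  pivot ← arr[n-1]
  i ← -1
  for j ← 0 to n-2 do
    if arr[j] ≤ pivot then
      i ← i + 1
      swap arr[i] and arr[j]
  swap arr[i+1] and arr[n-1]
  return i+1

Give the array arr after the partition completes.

[-8,-9,-11,-6,-10,-7,-12,-4,-2,0,1,-1]

pivot=-2, i=-1
j=0: -8≤-2, i=0, swap(0,0) ⇒ [-8,-9,-11,-1,0,-6,-10,1,-7,-12,-4,-2]
j=1: -9≤-2, i=1, swap(1,1) ⇒ [-8,-9,-11,-1,0,-6,-10,1,-7,-12,-4,-2]
j=2: -11≤-2, i=2, swap(2,2) ⇒ [-8,-9,-11,-1,0,-6,-10,1,-7,-12,-4,-2]
j=3: -1>-2, skip
j=4: 0>-2, skip
j=5: -6≤-2, i=3, swap(3,5) ⇒ [-8,-9,-11,-6,0,-1,-10,1,-7,-12,-4,-2]
j=6: -10≤-2, i=4, swap(4,6) ⇒ [-8,-9,-11,-6,-10,-1,0,1,-7,-12,-4,-2]
j=7: 1>-2, skip
j=8: -7≤-2, i=5, swap(5,8) ⇒ [-8,-9,-11,-6,-10,-7,0,1,-1,-12,-4,-2]
j=9: -12≤-2, i=6, swap(6,9) ⇒ [-8,-9,-11,-6,-10,-7,-12,1,-1,0,-4,-2]
j=10: -4≤-2, i=7, swap(7,10) ⇒ [-8,-9,-11,-6,-10,-7,-12,-4,-1,0,1,-2]
swap(8,11) ⇒ [-8,-9,-11,-6,-10,-7,-12,-4,-2,0,1,-1]; return 8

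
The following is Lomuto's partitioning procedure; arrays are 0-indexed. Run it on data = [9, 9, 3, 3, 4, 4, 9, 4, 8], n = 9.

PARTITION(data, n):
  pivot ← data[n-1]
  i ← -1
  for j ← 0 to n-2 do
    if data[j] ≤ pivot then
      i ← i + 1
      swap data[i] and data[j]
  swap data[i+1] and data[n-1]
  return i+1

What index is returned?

pivot = data[8] = 8; i = -1
j=0: data[0]=9 > 8 → no swap
j=1: data[1]=9 > 8 → no swap
j=2: data[2]=3 ≤ 8 → i=0, swap data[0],data[2] → [3, 9, 9, 3, 4, 4, 9, 4, 8]
j=3: data[3]=3 ≤ 8 → i=1, swap data[1],data[3] → [3, 3, 9, 9, 4, 4, 9, 4, 8]
j=4: data[4]=4 ≤ 8 → i=2, swap data[2],data[4] → [3, 3, 4, 9, 9, 4, 9, 4, 8]
j=5: data[5]=4 ≤ 8 → i=3, swap data[3],data[5] → [3, 3, 4, 4, 9, 9, 9, 4, 8]
j=6: data[6]=9 > 8 → no swap
j=7: data[7]=4 ≤ 8 → i=4, swap data[4],data[7] → [3, 3, 4, 4, 4, 9, 9, 9, 8]
final swap data[5],data[8] → [3, 3, 4, 4, 4, 8, 9, 9, 9]; return 5

5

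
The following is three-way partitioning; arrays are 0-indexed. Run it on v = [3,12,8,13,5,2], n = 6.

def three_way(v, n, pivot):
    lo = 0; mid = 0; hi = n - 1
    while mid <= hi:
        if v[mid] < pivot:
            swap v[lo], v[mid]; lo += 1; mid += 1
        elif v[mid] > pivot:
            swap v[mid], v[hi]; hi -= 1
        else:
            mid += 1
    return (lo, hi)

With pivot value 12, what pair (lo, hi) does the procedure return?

pivot = 12; lo=0, mid=0, hi=5
v[mid]=3<12: swap v[0],v[0]; lo=1,mid=1 → [3,12,8,13,5,2]
v[mid]=12=12: mid=2
v[mid]=8<12: swap v[1],v[2]; lo=2,mid=3 → [3,8,12,13,5,2]
v[mid]=13>12: swap v[3],v[5]; hi=4 → [3,8,12,2,5,13]
v[mid]=2<12: swap v[2],v[3]; lo=3,mid=4 → [3,8,2,12,5,13]
v[mid]=5<12: swap v[3],v[4]; lo=4,mid=5 → [3,8,2,5,12,13]
end: lo=4, hi=4; v = [3,8,2,5,12,13]

(4, 4)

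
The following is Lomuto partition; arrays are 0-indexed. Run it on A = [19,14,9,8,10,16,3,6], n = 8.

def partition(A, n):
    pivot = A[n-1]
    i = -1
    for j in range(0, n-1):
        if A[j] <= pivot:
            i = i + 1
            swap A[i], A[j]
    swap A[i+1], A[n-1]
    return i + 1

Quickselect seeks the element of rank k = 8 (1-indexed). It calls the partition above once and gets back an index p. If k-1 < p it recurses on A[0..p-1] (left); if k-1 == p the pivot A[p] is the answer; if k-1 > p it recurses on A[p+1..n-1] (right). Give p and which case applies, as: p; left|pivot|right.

1; right

pivot = A[7] = 6; i = -1
j=0: A[0]=19 > 6 → no swap
j=1: A[1]=14 > 6 → no swap
j=2: A[2]=9 > 6 → no swap
j=3: A[3]=8 > 6 → no swap
j=4: A[4]=10 > 6 → no swap
j=5: A[5]=16 > 6 → no swap
j=6: A[6]=3 ≤ 6 → i=0, swap A[0],A[6] → [3,14,9,8,10,16,19,6]
final swap A[1],A[7] → [3,6,9,8,10,16,19,14]; return 1
p = 1; k-1 = 7 > 1 ⇒ right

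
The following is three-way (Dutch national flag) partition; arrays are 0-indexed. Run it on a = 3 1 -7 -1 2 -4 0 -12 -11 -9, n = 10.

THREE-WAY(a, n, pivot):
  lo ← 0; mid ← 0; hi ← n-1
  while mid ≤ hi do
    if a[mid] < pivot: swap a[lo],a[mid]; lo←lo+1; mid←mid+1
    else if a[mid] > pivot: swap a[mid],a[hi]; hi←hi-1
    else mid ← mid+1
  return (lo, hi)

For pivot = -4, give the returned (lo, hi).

pivot = -4; lo=0, mid=0, hi=9
a[mid]=3>-4: swap a[0],a[9]; hi=8 → -9 1 -7 -1 2 -4 0 -12 -11 3
a[mid]=-9<-4: swap a[0],a[0]; lo=1,mid=1 → -9 1 -7 -1 2 -4 0 -12 -11 3
a[mid]=1>-4: swap a[1],a[8]; hi=7 → -9 -11 -7 -1 2 -4 0 -12 1 3
a[mid]=-11<-4: swap a[1],a[1]; lo=2,mid=2 → -9 -11 -7 -1 2 -4 0 -12 1 3
a[mid]=-7<-4: swap a[2],a[2]; lo=3,mid=3 → -9 -11 -7 -1 2 -4 0 -12 1 3
a[mid]=-1>-4: swap a[3],a[7]; hi=6 → -9 -11 -7 -12 2 -4 0 -1 1 3
a[mid]=-12<-4: swap a[3],a[3]; lo=4,mid=4 → -9 -11 -7 -12 2 -4 0 -1 1 3
a[mid]=2>-4: swap a[4],a[6]; hi=5 → -9 -11 -7 -12 0 -4 2 -1 1 3
a[mid]=0>-4: swap a[4],a[5]; hi=4 → -9 -11 -7 -12 -4 0 2 -1 1 3
a[mid]=-4=-4: mid=5
end: lo=4, hi=4; a = -9 -11 -7 -12 -4 0 2 -1 1 3

(4, 4)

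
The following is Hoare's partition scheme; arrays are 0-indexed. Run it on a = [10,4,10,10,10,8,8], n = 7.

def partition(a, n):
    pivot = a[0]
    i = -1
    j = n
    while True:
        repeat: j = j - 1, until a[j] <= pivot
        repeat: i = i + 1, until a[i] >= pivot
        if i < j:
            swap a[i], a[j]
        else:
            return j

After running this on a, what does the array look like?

pivot = a[0] = 10; i = -1, j = 7
j→6 (a[6]=8≤10), i→0 (a[0]=10≥10); i<j, swap → [8,4,10,10,10,8,10]
j→5 (a[5]=8≤10), i→2 (a[2]=10≥10); i<j, swap → [8,4,8,10,10,10,10]
j→4 (a[4]=10≤10), i→3 (a[3]=10≥10); i<j, swap → [8,4,8,10,10,10,10]
j→3, i→4; i≥j, return j=3. a = [8,4,8,10,10,10,10]

[8,4,8,10,10,10,10]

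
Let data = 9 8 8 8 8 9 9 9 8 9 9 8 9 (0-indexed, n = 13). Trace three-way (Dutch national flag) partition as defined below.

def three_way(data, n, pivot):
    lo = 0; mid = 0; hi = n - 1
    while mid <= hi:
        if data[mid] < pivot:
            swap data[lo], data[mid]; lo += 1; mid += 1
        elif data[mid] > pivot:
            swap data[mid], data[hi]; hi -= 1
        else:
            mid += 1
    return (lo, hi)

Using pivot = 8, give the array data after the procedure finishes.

lo=0 mid=0 hi=12
9>8: swap(0,12), hi=11 ⇒ 9 8 8 8 8 9 9 9 8 9 9 8 9
9>8: swap(0,11), hi=10 ⇒ 8 8 8 8 8 9 9 9 8 9 9 9 9
8=8: mid=1
8=8: mid=2
8=8: mid=3
8=8: mid=4
8=8: mid=5
9>8: swap(5,10), hi=9 ⇒ 8 8 8 8 8 9 9 9 8 9 9 9 9
9>8: swap(5,9), hi=8 ⇒ 8 8 8 8 8 9 9 9 8 9 9 9 9
9>8: swap(5,8), hi=7 ⇒ 8 8 8 8 8 8 9 9 9 9 9 9 9
8=8: mid=6
9>8: swap(6,7), hi=6 ⇒ 8 8 8 8 8 8 9 9 9 9 9 9 9
9>8: swap(6,6), hi=5 ⇒ 8 8 8 8 8 8 9 9 9 9 9 9 9
done. lo=0 hi=5; data=8 8 8 8 8 8 9 9 9 9 9 9 9

8 8 8 8 8 8 9 9 9 9 9 9 9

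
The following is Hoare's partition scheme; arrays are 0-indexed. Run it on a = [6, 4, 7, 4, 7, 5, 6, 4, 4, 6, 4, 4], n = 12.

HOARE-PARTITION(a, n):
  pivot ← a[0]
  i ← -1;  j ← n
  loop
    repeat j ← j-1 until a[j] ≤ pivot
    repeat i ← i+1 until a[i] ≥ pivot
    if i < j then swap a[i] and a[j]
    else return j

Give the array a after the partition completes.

pivot = a[0] = 6; i = -1, j = 12
j→11 (a[11]=4≤6), i→0 (a[0]=6≥6); i<j, swap → [4, 4, 7, 4, 7, 5, 6, 4, 4, 6, 4, 6]
j→10 (a[10]=4≤6), i→2 (a[2]=7≥6); i<j, swap → [4, 4, 4, 4, 7, 5, 6, 4, 4, 6, 7, 6]
j→9 (a[9]=6≤6), i→4 (a[4]=7≥6); i<j, swap → [4, 4, 4, 4, 6, 5, 6, 4, 4, 7, 7, 6]
j→8 (a[8]=4≤6), i→6 (a[6]=6≥6); i<j, swap → [4, 4, 4, 4, 6, 5, 4, 4, 6, 7, 7, 6]
j→7, i→8; i≥j, return j=7. a = [4, 4, 4, 4, 6, 5, 4, 4, 6, 7, 7, 6]

[4, 4, 4, 4, 6, 5, 4, 4, 6, 7, 7, 6]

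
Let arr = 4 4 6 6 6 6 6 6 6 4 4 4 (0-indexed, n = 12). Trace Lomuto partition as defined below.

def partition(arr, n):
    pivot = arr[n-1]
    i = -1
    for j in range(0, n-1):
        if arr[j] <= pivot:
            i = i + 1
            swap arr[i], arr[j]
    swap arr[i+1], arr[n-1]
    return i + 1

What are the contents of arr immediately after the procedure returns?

pivot = arr[11] = 4; i = -1
j=0: arr[0]=4 ≤ 4 → i=0, swap arr[0],arr[0] (no change) → 4 4 6 6 6 6 6 6 6 4 4 4
j=1: arr[1]=4 ≤ 4 → i=1, swap arr[1],arr[1] (no change) → 4 4 6 6 6 6 6 6 6 4 4 4
j=2: arr[2]=6 > 4 → no swap
j=3: arr[3]=6 > 4 → no swap
j=4: arr[4]=6 > 4 → no swap
j=5: arr[5]=6 > 4 → no swap
j=6: arr[6]=6 > 4 → no swap
j=7: arr[7]=6 > 4 → no swap
j=8: arr[8]=6 > 4 → no swap
j=9: arr[9]=4 ≤ 4 → i=2, swap arr[2],arr[9] → 4 4 4 6 6 6 6 6 6 6 4 4
j=10: arr[10]=4 ≤ 4 → i=3, swap arr[3],arr[10] → 4 4 4 4 6 6 6 6 6 6 6 4
final swap arr[4],arr[11] → 4 4 4 4 4 6 6 6 6 6 6 6; return 4

4 4 4 4 4 6 6 6 6 6 6 6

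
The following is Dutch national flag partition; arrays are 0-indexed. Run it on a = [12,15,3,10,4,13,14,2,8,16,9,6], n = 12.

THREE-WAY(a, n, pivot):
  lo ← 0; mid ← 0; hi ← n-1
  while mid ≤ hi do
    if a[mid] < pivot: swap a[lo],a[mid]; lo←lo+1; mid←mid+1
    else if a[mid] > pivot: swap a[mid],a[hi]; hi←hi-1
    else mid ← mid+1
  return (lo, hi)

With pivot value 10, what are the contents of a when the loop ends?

pivot = 10; lo=0, mid=0, hi=11
a[mid]=12>10: swap a[0],a[11]; hi=10 → [6,15,3,10,4,13,14,2,8,16,9,12]
a[mid]=6<10: swap a[0],a[0]; lo=1,mid=1 → [6,15,3,10,4,13,14,2,8,16,9,12]
a[mid]=15>10: swap a[1],a[10]; hi=9 → [6,9,3,10,4,13,14,2,8,16,15,12]
a[mid]=9<10: swap a[1],a[1]; lo=2,mid=2 → [6,9,3,10,4,13,14,2,8,16,15,12]
a[mid]=3<10: swap a[2],a[2]; lo=3,mid=3 → [6,9,3,10,4,13,14,2,8,16,15,12]
a[mid]=10=10: mid=4
a[mid]=4<10: swap a[3],a[4]; lo=4,mid=5 → [6,9,3,4,10,13,14,2,8,16,15,12]
a[mid]=13>10: swap a[5],a[9]; hi=8 → [6,9,3,4,10,16,14,2,8,13,15,12]
a[mid]=16>10: swap a[5],a[8]; hi=7 → [6,9,3,4,10,8,14,2,16,13,15,12]
a[mid]=8<10: swap a[4],a[5]; lo=5,mid=6 → [6,9,3,4,8,10,14,2,16,13,15,12]
a[mid]=14>10: swap a[6],a[7]; hi=6 → [6,9,3,4,8,10,2,14,16,13,15,12]
a[mid]=2<10: swap a[5],a[6]; lo=6,mid=7 → [6,9,3,4,8,2,10,14,16,13,15,12]
end: lo=6, hi=6; a = [6,9,3,4,8,2,10,14,16,13,15,12]

[6,9,3,4,8,2,10,14,16,13,15,12]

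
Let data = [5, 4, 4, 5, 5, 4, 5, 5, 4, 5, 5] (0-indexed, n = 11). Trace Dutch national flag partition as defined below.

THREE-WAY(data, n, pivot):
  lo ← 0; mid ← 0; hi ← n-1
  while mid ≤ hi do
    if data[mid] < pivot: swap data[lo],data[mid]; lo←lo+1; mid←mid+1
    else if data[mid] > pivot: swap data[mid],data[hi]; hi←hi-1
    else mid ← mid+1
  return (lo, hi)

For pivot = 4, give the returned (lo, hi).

(0, 3)

lo=0 mid=0 hi=10
5>4: swap(0,10), hi=9 ⇒ [5, 4, 4, 5, 5, 4, 5, 5, 4, 5, 5]
5>4: swap(0,9), hi=8 ⇒ [5, 4, 4, 5, 5, 4, 5, 5, 4, 5, 5]
5>4: swap(0,8), hi=7 ⇒ [4, 4, 4, 5, 5, 4, 5, 5, 5, 5, 5]
4=4: mid=1
4=4: mid=2
4=4: mid=3
5>4: swap(3,7), hi=6 ⇒ [4, 4, 4, 5, 5, 4, 5, 5, 5, 5, 5]
5>4: swap(3,6), hi=5 ⇒ [4, 4, 4, 5, 5, 4, 5, 5, 5, 5, 5]
5>4: swap(3,5), hi=4 ⇒ [4, 4, 4, 4, 5, 5, 5, 5, 5, 5, 5]
4=4: mid=4
5>4: swap(4,4), hi=3 ⇒ [4, 4, 4, 4, 5, 5, 5, 5, 5, 5, 5]
done. lo=0 hi=3; data=[4, 4, 4, 4, 5, 5, 5, 5, 5, 5, 5]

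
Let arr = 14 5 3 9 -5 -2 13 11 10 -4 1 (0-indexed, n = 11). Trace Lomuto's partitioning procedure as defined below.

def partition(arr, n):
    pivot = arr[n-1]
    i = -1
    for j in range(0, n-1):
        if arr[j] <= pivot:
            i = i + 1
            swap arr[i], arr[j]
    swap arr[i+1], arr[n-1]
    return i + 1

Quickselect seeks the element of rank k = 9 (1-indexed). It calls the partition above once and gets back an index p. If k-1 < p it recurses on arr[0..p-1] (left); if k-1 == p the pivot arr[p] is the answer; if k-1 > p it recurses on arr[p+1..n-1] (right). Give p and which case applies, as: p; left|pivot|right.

pivot = arr[10] = 1; i = -1
j=0: arr[0]=14 > 1 → no swap
j=1: arr[1]=5 > 1 → no swap
j=2: arr[2]=3 > 1 → no swap
j=3: arr[3]=9 > 1 → no swap
j=4: arr[4]=-5 ≤ 1 → i=0, swap arr[0],arr[4] → -5 5 3 9 14 -2 13 11 10 -4 1
j=5: arr[5]=-2 ≤ 1 → i=1, swap arr[1],arr[5] → -5 -2 3 9 14 5 13 11 10 -4 1
j=6: arr[6]=13 > 1 → no swap
j=7: arr[7]=11 > 1 → no swap
j=8: arr[8]=10 > 1 → no swap
j=9: arr[9]=-4 ≤ 1 → i=2, swap arr[2],arr[9] → -5 -2 -4 9 14 5 13 11 10 3 1
final swap arr[3],arr[10] → -5 -2 -4 1 14 5 13 11 10 3 9; return 3
p = 3; k-1 = 8 > 3 ⇒ right

3; right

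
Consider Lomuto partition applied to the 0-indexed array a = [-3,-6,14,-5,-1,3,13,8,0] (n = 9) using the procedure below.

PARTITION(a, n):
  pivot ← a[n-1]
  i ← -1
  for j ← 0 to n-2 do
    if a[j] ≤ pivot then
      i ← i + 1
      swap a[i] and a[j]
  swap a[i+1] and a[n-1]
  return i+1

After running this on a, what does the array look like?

pivot=0, i=-1
j=0: -3≤0, i=0, swap(0,0) ⇒ [-3,-6,14,-5,-1,3,13,8,0]
j=1: -6≤0, i=1, swap(1,1) ⇒ [-3,-6,14,-5,-1,3,13,8,0]
j=2: 14>0, skip
j=3: -5≤0, i=2, swap(2,3) ⇒ [-3,-6,-5,14,-1,3,13,8,0]
j=4: -1≤0, i=3, swap(3,4) ⇒ [-3,-6,-5,-1,14,3,13,8,0]
j=5: 3>0, skip
j=6: 13>0, skip
j=7: 8>0, skip
swap(4,8) ⇒ [-3,-6,-5,-1,0,3,13,8,14]; return 4

[-3,-6,-5,-1,0,3,13,8,14]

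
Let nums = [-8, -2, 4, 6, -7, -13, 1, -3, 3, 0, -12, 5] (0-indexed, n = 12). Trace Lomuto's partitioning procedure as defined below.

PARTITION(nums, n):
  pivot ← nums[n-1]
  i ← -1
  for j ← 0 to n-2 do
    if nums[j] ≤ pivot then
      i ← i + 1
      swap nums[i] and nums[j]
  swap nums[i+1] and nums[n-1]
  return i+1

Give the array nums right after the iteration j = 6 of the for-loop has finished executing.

[-8, -2, 4, -7, -13, 1, 6, -3, 3, 0, -12, 5]

pivot=5, i=-1
j=0: -8≤5, i=0, swap(0,0) ⇒ [-8, -2, 4, 6, -7, -13, 1, -3, 3, 0, -12, 5]
j=1: -2≤5, i=1, swap(1,1) ⇒ [-8, -2, 4, 6, -7, -13, 1, -3, 3, 0, -12, 5]
j=2: 4≤5, i=2, swap(2,2) ⇒ [-8, -2, 4, 6, -7, -13, 1, -3, 3, 0, -12, 5]
j=3: 6>5, skip
j=4: -7≤5, i=3, swap(3,4) ⇒ [-8, -2, 4, -7, 6, -13, 1, -3, 3, 0, -12, 5]
j=5: -13≤5, i=4, swap(4,5) ⇒ [-8, -2, 4, -7, -13, 6, 1, -3, 3, 0, -12, 5]
j=6: 1≤5, i=5, swap(5,6) ⇒ [-8, -2, 4, -7, -13, 1, 6, -3, 3, 0, -12, 5]
(after j=6) nums = [-8, -2, 4, -7, -13, 1, 6, -3, 3, 0, -12, 5]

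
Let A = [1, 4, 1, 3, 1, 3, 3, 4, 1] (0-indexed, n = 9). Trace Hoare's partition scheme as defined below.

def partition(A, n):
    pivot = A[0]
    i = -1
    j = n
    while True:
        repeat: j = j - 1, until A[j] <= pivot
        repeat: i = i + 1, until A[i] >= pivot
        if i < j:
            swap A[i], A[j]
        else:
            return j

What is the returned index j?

pivot=1
j stops at 8 (1), i stops at 0 (1); swap ⇒ [1, 4, 1, 3, 1, 3, 3, 4, 1]
j stops at 4 (1), i stops at 1 (4); swap ⇒ [1, 1, 1, 3, 4, 3, 3, 4, 1]
j stops at 2, i stops at 2; i≥j ⇒ return 2. A=[1, 1, 1, 3, 4, 3, 3, 4, 1]

2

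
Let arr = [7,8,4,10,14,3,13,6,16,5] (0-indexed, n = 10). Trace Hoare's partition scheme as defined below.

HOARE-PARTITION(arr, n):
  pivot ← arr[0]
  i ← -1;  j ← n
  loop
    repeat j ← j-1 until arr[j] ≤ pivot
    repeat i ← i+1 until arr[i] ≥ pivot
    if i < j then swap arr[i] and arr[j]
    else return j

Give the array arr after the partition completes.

pivot=7
j stops at 9 (5), i stops at 0 (7); swap ⇒ [5,8,4,10,14,3,13,6,16,7]
j stops at 7 (6), i stops at 1 (8); swap ⇒ [5,6,4,10,14,3,13,8,16,7]
j stops at 5 (3), i stops at 3 (10); swap ⇒ [5,6,4,3,14,10,13,8,16,7]
j stops at 3, i stops at 4; i≥j ⇒ return 3. arr=[5,6,4,3,14,10,13,8,16,7]

[5,6,4,3,14,10,13,8,16,7]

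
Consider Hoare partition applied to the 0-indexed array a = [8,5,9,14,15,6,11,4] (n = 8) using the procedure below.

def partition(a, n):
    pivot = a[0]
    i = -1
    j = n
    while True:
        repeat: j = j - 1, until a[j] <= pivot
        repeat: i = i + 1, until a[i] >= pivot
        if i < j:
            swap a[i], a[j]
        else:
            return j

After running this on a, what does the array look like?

[4,5,6,14,15,9,11,8]

pivot = a[0] = 8; i = -1, j = 8
j→7 (a[7]=4≤8), i→0 (a[0]=8≥8); i<j, swap → [4,5,9,14,15,6,11,8]
j→5 (a[5]=6≤8), i→2 (a[2]=9≥8); i<j, swap → [4,5,6,14,15,9,11,8]
j→2, i→3; i≥j, return j=2. a = [4,5,6,14,15,9,11,8]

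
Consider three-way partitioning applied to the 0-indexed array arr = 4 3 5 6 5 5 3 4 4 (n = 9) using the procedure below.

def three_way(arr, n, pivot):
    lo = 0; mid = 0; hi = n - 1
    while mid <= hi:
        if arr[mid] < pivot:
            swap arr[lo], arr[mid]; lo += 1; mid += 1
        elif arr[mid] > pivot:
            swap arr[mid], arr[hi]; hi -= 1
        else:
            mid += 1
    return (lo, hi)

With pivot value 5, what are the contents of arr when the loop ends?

4 3 4 3 4 5 5 5 6

pivot = 5; lo=0, mid=0, hi=8
arr[mid]=4<5: swap arr[0],arr[0]; lo=1,mid=1 → 4 3 5 6 5 5 3 4 4
arr[mid]=3<5: swap arr[1],arr[1]; lo=2,mid=2 → 4 3 5 6 5 5 3 4 4
arr[mid]=5=5: mid=3
arr[mid]=6>5: swap arr[3],arr[8]; hi=7 → 4 3 5 4 5 5 3 4 6
arr[mid]=4<5: swap arr[2],arr[3]; lo=3,mid=4 → 4 3 4 5 5 5 3 4 6
arr[mid]=5=5: mid=5
arr[mid]=5=5: mid=6
arr[mid]=3<5: swap arr[3],arr[6]; lo=4,mid=7 → 4 3 4 3 5 5 5 4 6
arr[mid]=4<5: swap arr[4],arr[7]; lo=5,mid=8 → 4 3 4 3 4 5 5 5 6
end: lo=5, hi=7; arr = 4 3 4 3 4 5 5 5 6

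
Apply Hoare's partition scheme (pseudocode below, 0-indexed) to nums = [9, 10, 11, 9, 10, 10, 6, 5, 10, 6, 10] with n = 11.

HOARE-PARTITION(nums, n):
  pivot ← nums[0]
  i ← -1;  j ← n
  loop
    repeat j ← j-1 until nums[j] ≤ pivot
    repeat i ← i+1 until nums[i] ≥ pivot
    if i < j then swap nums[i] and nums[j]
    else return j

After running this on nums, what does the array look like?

[6, 5, 6, 9, 10, 10, 11, 10, 10, 9, 10]

pivot = nums[0] = 9; i = -1, j = 11
j→9 (nums[9]=6≤9), i→0 (nums[0]=9≥9); i<j, swap → [6, 10, 11, 9, 10, 10, 6, 5, 10, 9, 10]
j→7 (nums[7]=5≤9), i→1 (nums[1]=10≥9); i<j, swap → [6, 5, 11, 9, 10, 10, 6, 10, 10, 9, 10]
j→6 (nums[6]=6≤9), i→2 (nums[2]=11≥9); i<j, swap → [6, 5, 6, 9, 10, 10, 11, 10, 10, 9, 10]
j→3, i→3; i≥j, return j=3. nums = [6, 5, 6, 9, 10, 10, 11, 10, 10, 9, 10]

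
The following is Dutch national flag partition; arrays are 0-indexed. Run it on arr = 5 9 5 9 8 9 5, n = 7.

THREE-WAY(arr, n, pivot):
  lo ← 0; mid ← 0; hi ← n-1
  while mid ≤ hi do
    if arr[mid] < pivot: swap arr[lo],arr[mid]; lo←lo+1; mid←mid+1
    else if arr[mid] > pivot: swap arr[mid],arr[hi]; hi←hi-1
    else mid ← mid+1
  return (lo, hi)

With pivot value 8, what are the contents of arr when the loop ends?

5 5 5 8 9 9 9

pivot = 8; lo=0, mid=0, hi=6
arr[mid]=5<8: swap arr[0],arr[0]; lo=1,mid=1 → 5 9 5 9 8 9 5
arr[mid]=9>8: swap arr[1],arr[6]; hi=5 → 5 5 5 9 8 9 9
arr[mid]=5<8: swap arr[1],arr[1]; lo=2,mid=2 → 5 5 5 9 8 9 9
arr[mid]=5<8: swap arr[2],arr[2]; lo=3,mid=3 → 5 5 5 9 8 9 9
arr[mid]=9>8: swap arr[3],arr[5]; hi=4 → 5 5 5 9 8 9 9
arr[mid]=9>8: swap arr[3],arr[4]; hi=3 → 5 5 5 8 9 9 9
arr[mid]=8=8: mid=4
end: lo=3, hi=3; arr = 5 5 5 8 9 9 9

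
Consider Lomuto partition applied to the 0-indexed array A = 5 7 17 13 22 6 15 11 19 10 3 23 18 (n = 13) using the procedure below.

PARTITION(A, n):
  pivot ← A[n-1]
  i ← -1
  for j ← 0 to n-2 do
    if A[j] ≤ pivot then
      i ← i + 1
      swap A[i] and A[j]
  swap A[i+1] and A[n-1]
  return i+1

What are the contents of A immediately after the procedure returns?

pivot = A[12] = 18; i = -1
j=0: A[0]=5 ≤ 18 → i=0, swap A[0],A[0] (no change) → 5 7 17 13 22 6 15 11 19 10 3 23 18
j=1: A[1]=7 ≤ 18 → i=1, swap A[1],A[1] (no change) → 5 7 17 13 22 6 15 11 19 10 3 23 18
j=2: A[2]=17 ≤ 18 → i=2, swap A[2],A[2] (no change) → 5 7 17 13 22 6 15 11 19 10 3 23 18
j=3: A[3]=13 ≤ 18 → i=3, swap A[3],A[3] (no change) → 5 7 17 13 22 6 15 11 19 10 3 23 18
j=4: A[4]=22 > 18 → no swap
j=5: A[5]=6 ≤ 18 → i=4, swap A[4],A[5] → 5 7 17 13 6 22 15 11 19 10 3 23 18
j=6: A[6]=15 ≤ 18 → i=5, swap A[5],A[6] → 5 7 17 13 6 15 22 11 19 10 3 23 18
j=7: A[7]=11 ≤ 18 → i=6, swap A[6],A[7] → 5 7 17 13 6 15 11 22 19 10 3 23 18
j=8: A[8]=19 > 18 → no swap
j=9: A[9]=10 ≤ 18 → i=7, swap A[7],A[9] → 5 7 17 13 6 15 11 10 19 22 3 23 18
j=10: A[10]=3 ≤ 18 → i=8, swap A[8],A[10] → 5 7 17 13 6 15 11 10 3 22 19 23 18
j=11: A[11]=23 > 18 → no swap
final swap A[9],A[12] → 5 7 17 13 6 15 11 10 3 18 19 23 22; return 9

5 7 17 13 6 15 11 10 3 18 19 23 22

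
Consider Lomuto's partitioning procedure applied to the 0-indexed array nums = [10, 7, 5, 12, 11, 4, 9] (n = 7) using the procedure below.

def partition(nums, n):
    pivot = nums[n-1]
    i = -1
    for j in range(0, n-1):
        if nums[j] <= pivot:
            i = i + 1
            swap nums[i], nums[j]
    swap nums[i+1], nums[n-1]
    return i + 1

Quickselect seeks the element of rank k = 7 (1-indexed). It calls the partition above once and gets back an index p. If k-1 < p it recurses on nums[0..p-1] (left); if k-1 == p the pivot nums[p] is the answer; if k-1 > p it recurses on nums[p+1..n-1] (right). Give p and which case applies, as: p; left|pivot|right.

3; right

pivot=9, i=-1
j=0: 10>9, skip
j=1: 7≤9, i=0, swap(0,1) ⇒ [7, 10, 5, 12, 11, 4, 9]
j=2: 5≤9, i=1, swap(1,2) ⇒ [7, 5, 10, 12, 11, 4, 9]
j=3: 12>9, skip
j=4: 11>9, skip
j=5: 4≤9, i=2, swap(2,5) ⇒ [7, 5, 4, 12, 11, 10, 9]
swap(3,6) ⇒ [7, 5, 4, 9, 11, 10, 12]; return 3
p = 3; k-1 = 6 > 3 ⇒ right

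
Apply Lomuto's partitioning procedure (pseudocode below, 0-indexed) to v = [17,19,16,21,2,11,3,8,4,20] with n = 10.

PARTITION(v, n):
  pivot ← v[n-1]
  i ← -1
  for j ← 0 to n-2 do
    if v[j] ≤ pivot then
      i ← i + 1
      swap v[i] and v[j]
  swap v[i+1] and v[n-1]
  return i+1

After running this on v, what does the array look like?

pivot = v[9] = 20; i = -1
j=0: v[0]=17 ≤ 20 → i=0, swap v[0],v[0] (no change) → [17,19,16,21,2,11,3,8,4,20]
j=1: v[1]=19 ≤ 20 → i=1, swap v[1],v[1] (no change) → [17,19,16,21,2,11,3,8,4,20]
j=2: v[2]=16 ≤ 20 → i=2, swap v[2],v[2] (no change) → [17,19,16,21,2,11,3,8,4,20]
j=3: v[3]=21 > 20 → no swap
j=4: v[4]=2 ≤ 20 → i=3, swap v[3],v[4] → [17,19,16,2,21,11,3,8,4,20]
j=5: v[5]=11 ≤ 20 → i=4, swap v[4],v[5] → [17,19,16,2,11,21,3,8,4,20]
j=6: v[6]=3 ≤ 20 → i=5, swap v[5],v[6] → [17,19,16,2,11,3,21,8,4,20]
j=7: v[7]=8 ≤ 20 → i=6, swap v[6],v[7] → [17,19,16,2,11,3,8,21,4,20]
j=8: v[8]=4 ≤ 20 → i=7, swap v[7],v[8] → [17,19,16,2,11,3,8,4,21,20]
final swap v[8],v[9] → [17,19,16,2,11,3,8,4,20,21]; return 8

[17,19,16,2,11,3,8,4,20,21]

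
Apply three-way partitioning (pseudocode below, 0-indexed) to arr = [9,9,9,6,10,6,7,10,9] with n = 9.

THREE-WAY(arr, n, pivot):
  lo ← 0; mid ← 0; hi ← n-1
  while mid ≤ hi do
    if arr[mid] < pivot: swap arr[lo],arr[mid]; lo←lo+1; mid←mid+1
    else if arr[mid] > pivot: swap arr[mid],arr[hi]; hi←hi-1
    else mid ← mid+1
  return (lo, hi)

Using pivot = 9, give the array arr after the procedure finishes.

pivot = 9; lo=0, mid=0, hi=8
arr[mid]=9=9: mid=1
arr[mid]=9=9: mid=2
arr[mid]=9=9: mid=3
arr[mid]=6<9: swap arr[0],arr[3]; lo=1,mid=4 → [6,9,9,9,10,6,7,10,9]
arr[mid]=10>9: swap arr[4],arr[8]; hi=7 → [6,9,9,9,9,6,7,10,10]
arr[mid]=9=9: mid=5
arr[mid]=6<9: swap arr[1],arr[5]; lo=2,mid=6 → [6,6,9,9,9,9,7,10,10]
arr[mid]=7<9: swap arr[2],arr[6]; lo=3,mid=7 → [6,6,7,9,9,9,9,10,10]
arr[mid]=10>9: swap arr[7],arr[7]; hi=6 → [6,6,7,9,9,9,9,10,10]
end: lo=3, hi=6; arr = [6,6,7,9,9,9,9,10,10]

[6,6,7,9,9,9,9,10,10]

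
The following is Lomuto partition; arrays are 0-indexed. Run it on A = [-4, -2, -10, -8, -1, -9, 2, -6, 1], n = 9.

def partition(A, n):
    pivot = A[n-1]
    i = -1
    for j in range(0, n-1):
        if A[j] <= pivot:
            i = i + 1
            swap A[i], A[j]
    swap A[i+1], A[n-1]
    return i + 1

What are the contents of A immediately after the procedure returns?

pivot=1, i=-1
j=0: -4≤1, i=0, swap(0,0) ⇒ [-4, -2, -10, -8, -1, -9, 2, -6, 1]
j=1: -2≤1, i=1, swap(1,1) ⇒ [-4, -2, -10, -8, -1, -9, 2, -6, 1]
j=2: -10≤1, i=2, swap(2,2) ⇒ [-4, -2, -10, -8, -1, -9, 2, -6, 1]
j=3: -8≤1, i=3, swap(3,3) ⇒ [-4, -2, -10, -8, -1, -9, 2, -6, 1]
j=4: -1≤1, i=4, swap(4,4) ⇒ [-4, -2, -10, -8, -1, -9, 2, -6, 1]
j=5: -9≤1, i=5, swap(5,5) ⇒ [-4, -2, -10, -8, -1, -9, 2, -6, 1]
j=6: 2>1, skip
j=7: -6≤1, i=6, swap(6,7) ⇒ [-4, -2, -10, -8, -1, -9, -6, 2, 1]
swap(7,8) ⇒ [-4, -2, -10, -8, -1, -9, -6, 1, 2]; return 7

[-4, -2, -10, -8, -1, -9, -6, 1, 2]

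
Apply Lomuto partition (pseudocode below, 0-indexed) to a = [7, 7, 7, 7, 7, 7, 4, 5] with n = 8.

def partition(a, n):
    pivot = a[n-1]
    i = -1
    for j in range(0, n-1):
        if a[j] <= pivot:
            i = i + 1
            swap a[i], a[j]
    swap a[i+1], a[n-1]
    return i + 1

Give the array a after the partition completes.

[4, 5, 7, 7, 7, 7, 7, 7]

pivot = a[7] = 5; i = -1
j=0: a[0]=7 > 5 → no swap
j=1: a[1]=7 > 5 → no swap
j=2: a[2]=7 > 5 → no swap
j=3: a[3]=7 > 5 → no swap
j=4: a[4]=7 > 5 → no swap
j=5: a[5]=7 > 5 → no swap
j=6: a[6]=4 ≤ 5 → i=0, swap a[0],a[6] → [4, 7, 7, 7, 7, 7, 7, 5]
final swap a[1],a[7] → [4, 5, 7, 7, 7, 7, 7, 7]; return 1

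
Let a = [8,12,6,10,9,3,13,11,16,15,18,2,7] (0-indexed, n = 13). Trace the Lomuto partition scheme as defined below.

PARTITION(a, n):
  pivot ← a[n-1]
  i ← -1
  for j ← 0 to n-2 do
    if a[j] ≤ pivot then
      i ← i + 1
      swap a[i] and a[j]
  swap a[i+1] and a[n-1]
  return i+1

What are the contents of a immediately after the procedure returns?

pivot=7, i=-1
j=0: 8>7, skip
j=1: 12>7, skip
j=2: 6≤7, i=0, swap(0,2) ⇒ [6,12,8,10,9,3,13,11,16,15,18,2,7]
j=3: 10>7, skip
j=4: 9>7, skip
j=5: 3≤7, i=1, swap(1,5) ⇒ [6,3,8,10,9,12,13,11,16,15,18,2,7]
j=6: 13>7, skip
j=7: 11>7, skip
j=8: 16>7, skip
j=9: 15>7, skip
j=10: 18>7, skip
j=11: 2≤7, i=2, swap(2,11) ⇒ [6,3,2,10,9,12,13,11,16,15,18,8,7]
swap(3,12) ⇒ [6,3,2,7,9,12,13,11,16,15,18,8,10]; return 3

[6,3,2,7,9,12,13,11,16,15,18,8,10]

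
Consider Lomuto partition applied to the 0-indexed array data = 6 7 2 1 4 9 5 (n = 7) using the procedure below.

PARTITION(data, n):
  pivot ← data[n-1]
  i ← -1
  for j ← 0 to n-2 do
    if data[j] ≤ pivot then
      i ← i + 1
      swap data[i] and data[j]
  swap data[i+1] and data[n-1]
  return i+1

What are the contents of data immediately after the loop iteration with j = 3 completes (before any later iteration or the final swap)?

pivot = data[6] = 5; i = -1
j=0: data[0]=6 > 5 → no swap
j=1: data[1]=7 > 5 → no swap
j=2: data[2]=2 ≤ 5 → i=0, swap data[0],data[2] → 2 7 6 1 4 9 5
j=3: data[3]=1 ≤ 5 → i=1, swap data[1],data[3] → 2 1 6 7 4 9 5
(after j=3) data = 2 1 6 7 4 9 5

2 1 6 7 4 9 5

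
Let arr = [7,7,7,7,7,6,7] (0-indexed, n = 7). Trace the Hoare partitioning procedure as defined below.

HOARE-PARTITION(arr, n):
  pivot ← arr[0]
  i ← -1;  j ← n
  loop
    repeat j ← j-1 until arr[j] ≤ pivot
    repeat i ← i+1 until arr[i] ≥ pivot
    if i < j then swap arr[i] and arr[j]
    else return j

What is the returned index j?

pivot = arr[0] = 7; i = -1, j = 7
j→6 (arr[6]=7≤7), i→0 (arr[0]=7≥7); i<j, swap → [7,7,7,7,7,6,7]
j→5 (arr[5]=6≤7), i→1 (arr[1]=7≥7); i<j, swap → [7,6,7,7,7,7,7]
j→4 (arr[4]=7≤7), i→2 (arr[2]=7≥7); i<j, swap → [7,6,7,7,7,7,7]
j→3, i→3; i≥j, return j=3. arr = [7,6,7,7,7,7,7]

3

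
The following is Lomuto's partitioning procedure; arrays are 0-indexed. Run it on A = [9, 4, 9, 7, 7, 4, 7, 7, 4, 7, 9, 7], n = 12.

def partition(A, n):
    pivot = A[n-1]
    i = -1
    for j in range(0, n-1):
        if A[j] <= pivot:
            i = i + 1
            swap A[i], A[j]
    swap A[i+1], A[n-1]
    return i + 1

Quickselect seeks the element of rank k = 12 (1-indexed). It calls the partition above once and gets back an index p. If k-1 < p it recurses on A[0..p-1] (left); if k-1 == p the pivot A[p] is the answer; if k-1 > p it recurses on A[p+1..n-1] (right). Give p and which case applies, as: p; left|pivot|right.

pivot=7, i=-1
j=0: 9>7, skip
j=1: 4≤7, i=0, swap(0,1) ⇒ [4, 9, 9, 7, 7, 4, 7, 7, 4, 7, 9, 7]
j=2: 9>7, skip
j=3: 7≤7, i=1, swap(1,3) ⇒ [4, 7, 9, 9, 7, 4, 7, 7, 4, 7, 9, 7]
j=4: 7≤7, i=2, swap(2,4) ⇒ [4, 7, 7, 9, 9, 4, 7, 7, 4, 7, 9, 7]
j=5: 4≤7, i=3, swap(3,5) ⇒ [4, 7, 7, 4, 9, 9, 7, 7, 4, 7, 9, 7]
j=6: 7≤7, i=4, swap(4,6) ⇒ [4, 7, 7, 4, 7, 9, 9, 7, 4, 7, 9, 7]
j=7: 7≤7, i=5, swap(5,7) ⇒ [4, 7, 7, 4, 7, 7, 9, 9, 4, 7, 9, 7]
j=8: 4≤7, i=6, swap(6,8) ⇒ [4, 7, 7, 4, 7, 7, 4, 9, 9, 7, 9, 7]
j=9: 7≤7, i=7, swap(7,9) ⇒ [4, 7, 7, 4, 7, 7, 4, 7, 9, 9, 9, 7]
j=10: 9>7, skip
swap(8,11) ⇒ [4, 7, 7, 4, 7, 7, 4, 7, 7, 9, 9, 9]; return 8
p = 8; k-1 = 11 > 8 ⇒ right

8; right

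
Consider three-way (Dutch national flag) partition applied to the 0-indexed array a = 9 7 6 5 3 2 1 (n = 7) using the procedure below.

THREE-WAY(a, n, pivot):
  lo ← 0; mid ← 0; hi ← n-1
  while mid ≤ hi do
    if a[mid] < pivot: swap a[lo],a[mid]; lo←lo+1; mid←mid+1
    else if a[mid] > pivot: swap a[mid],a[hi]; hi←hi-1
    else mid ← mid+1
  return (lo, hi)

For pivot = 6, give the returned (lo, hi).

lo=0 mid=0 hi=6
9>6: swap(0,6), hi=5 ⇒ 1 7 6 5 3 2 9
1<6: swap(0,0), lo=1 mid=1 ⇒ 1 7 6 5 3 2 9
7>6: swap(1,5), hi=4 ⇒ 1 2 6 5 3 7 9
2<6: swap(1,1), lo=2 mid=2 ⇒ 1 2 6 5 3 7 9
6=6: mid=3
5<6: swap(2,3), lo=3 mid=4 ⇒ 1 2 5 6 3 7 9
3<6: swap(3,4), lo=4 mid=5 ⇒ 1 2 5 3 6 7 9
done. lo=4 hi=4; a=1 2 5 3 6 7 9

(4, 4)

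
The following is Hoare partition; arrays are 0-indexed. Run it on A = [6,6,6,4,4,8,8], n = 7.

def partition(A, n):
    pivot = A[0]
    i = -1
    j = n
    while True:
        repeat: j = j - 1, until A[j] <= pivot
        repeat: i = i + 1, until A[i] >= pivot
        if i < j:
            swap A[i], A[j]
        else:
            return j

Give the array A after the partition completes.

[4,4,6,6,6,8,8]

pivot=6
j stops at 4 (4), i stops at 0 (6); swap ⇒ [4,6,6,4,6,8,8]
j stops at 3 (4), i stops at 1 (6); swap ⇒ [4,4,6,6,6,8,8]
j stops at 2, i stops at 2; i≥j ⇒ return 2. A=[4,4,6,6,6,8,8]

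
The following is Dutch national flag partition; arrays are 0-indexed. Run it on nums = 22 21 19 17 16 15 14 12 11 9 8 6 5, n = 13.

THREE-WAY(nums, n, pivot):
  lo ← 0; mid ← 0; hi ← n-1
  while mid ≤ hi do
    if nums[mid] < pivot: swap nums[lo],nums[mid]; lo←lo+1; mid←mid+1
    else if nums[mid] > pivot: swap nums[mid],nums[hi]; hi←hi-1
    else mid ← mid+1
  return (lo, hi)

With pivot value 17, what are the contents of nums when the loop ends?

5 6 8 16 15 14 12 11 9 17 19 21 22

pivot = 17; lo=0, mid=0, hi=12
nums[mid]=22>17: swap nums[0],nums[12]; hi=11 → 5 21 19 17 16 15 14 12 11 9 8 6 22
nums[mid]=5<17: swap nums[0],nums[0]; lo=1,mid=1 → 5 21 19 17 16 15 14 12 11 9 8 6 22
nums[mid]=21>17: swap nums[1],nums[11]; hi=10 → 5 6 19 17 16 15 14 12 11 9 8 21 22
nums[mid]=6<17: swap nums[1],nums[1]; lo=2,mid=2 → 5 6 19 17 16 15 14 12 11 9 8 21 22
nums[mid]=19>17: swap nums[2],nums[10]; hi=9 → 5 6 8 17 16 15 14 12 11 9 19 21 22
nums[mid]=8<17: swap nums[2],nums[2]; lo=3,mid=3 → 5 6 8 17 16 15 14 12 11 9 19 21 22
nums[mid]=17=17: mid=4
nums[mid]=16<17: swap nums[3],nums[4]; lo=4,mid=5 → 5 6 8 16 17 15 14 12 11 9 19 21 22
nums[mid]=15<17: swap nums[4],nums[5]; lo=5,mid=6 → 5 6 8 16 15 17 14 12 11 9 19 21 22
nums[mid]=14<17: swap nums[5],nums[6]; lo=6,mid=7 → 5 6 8 16 15 14 17 12 11 9 19 21 22
nums[mid]=12<17: swap nums[6],nums[7]; lo=7,mid=8 → 5 6 8 16 15 14 12 17 11 9 19 21 22
nums[mid]=11<17: swap nums[7],nums[8]; lo=8,mid=9 → 5 6 8 16 15 14 12 11 17 9 19 21 22
nums[mid]=9<17: swap nums[8],nums[9]; lo=9,mid=10 → 5 6 8 16 15 14 12 11 9 17 19 21 22
end: lo=9, hi=9; nums = 5 6 8 16 15 14 12 11 9 17 19 21 22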